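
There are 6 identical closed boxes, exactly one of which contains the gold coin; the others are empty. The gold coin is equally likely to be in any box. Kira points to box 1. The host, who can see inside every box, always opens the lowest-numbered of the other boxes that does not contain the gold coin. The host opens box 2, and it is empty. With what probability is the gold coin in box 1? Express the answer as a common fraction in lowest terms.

Consider each possible location of the gold coin in turn.
If it is in any of boxes 1, 3, 4, 5, and 6 (prior 1/6 each): box 2 is the lowest-numbered option available, probability 1; weight (1/6)·1 = 1/6 each.
If it is in box 2 (prior 1/6): the host opened box 2, so this case is ruled out; weight (1/6)·0 = 0.
The weights sum to 5/6.
So P(the gold coin in box 1 | the host opened box 2) = (1/6) / (5/6) = 1/5.

1/5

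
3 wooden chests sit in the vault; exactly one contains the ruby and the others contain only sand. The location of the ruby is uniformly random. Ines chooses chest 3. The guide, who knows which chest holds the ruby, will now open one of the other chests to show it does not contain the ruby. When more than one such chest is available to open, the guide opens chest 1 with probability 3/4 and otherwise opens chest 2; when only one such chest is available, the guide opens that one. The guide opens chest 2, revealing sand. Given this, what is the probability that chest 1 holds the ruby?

Consider each possible location of the ruby in turn.
If it is in chest 1 (prior 1/3): only chest 2 is available, probability 1; weight (1/3)·1 = 1/3.
If it is in chest 2 (prior 1/3): the guide opened chest 2, so this case is ruled out; weight (1/3)·0 = 0.
If it is in chest 3 (prior 1/3): chest 1 is available but not opened, probability 1/4; weight (1/3)·(1/4) = 1/12.
The weights sum to 5/12.
So P(the ruby in chest 1 | the guide opened chest 2) = (1/3) / (5/12) = 4/5.

4/5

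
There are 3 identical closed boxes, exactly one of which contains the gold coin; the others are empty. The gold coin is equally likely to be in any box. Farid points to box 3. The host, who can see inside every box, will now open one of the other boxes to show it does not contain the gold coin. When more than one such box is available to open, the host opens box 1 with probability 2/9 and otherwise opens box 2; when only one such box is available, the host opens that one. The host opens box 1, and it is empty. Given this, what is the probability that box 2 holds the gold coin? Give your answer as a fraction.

9/11

Condition on the true location of the gold coin.
If it is in box 1 (prior 1/3): the host opened box 1, so this case is ruled out; weight (1/3)·0 = 0.
If it is in box 2 (prior 1/3): only box 1 is available, probability 1; weight (1/3)·1 = 1/3.
If it is in box 3 (prior 1/3): box 1 is available, opened with probability 2/9; weight (1/3)·(2/9) = 2/27.
The weights sum to 11/27.
So P(the gold coin in box 2 | the host opened box 1) = (1/3) / (11/27) = 9/11.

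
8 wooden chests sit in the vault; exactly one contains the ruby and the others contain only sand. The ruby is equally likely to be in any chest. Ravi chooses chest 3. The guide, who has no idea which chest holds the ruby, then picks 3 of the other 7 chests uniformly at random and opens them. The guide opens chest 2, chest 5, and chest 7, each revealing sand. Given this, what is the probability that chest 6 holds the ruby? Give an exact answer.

1/5

Because the guide chose which chests to open without knowing where the ruby is, the choice is independent of the prize location. Learning that none of the 3 opened chests holds the ruby simply rules out those 3 locations and leaves the remaining 5 chests still equally likely by symmetry.
So P(the ruby in chest 6) = 1/5.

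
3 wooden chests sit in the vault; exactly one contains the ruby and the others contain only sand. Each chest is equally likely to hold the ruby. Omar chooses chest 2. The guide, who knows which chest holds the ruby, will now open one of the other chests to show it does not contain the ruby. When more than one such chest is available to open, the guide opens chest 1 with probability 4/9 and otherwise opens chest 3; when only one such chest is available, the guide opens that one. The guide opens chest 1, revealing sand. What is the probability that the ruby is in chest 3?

Apply Bayes' rule, conditioning on where the ruby actually is.
If it is in chest 1 (prior 1/3): the guide opened chest 1, so this case is ruled out; weight (1/3)·0 = 0.
If it is in chest 2 (prior 1/3): chest 1 is available, opened with probability 4/9; weight (1/3)·(4/9) = 4/27.
If it is in chest 3 (prior 1/3): only chest 1 is available, probability 1; weight (1/3)·1 = 1/3.
The weights sum to 13/27.
So P(the ruby in chest 3 | the guide opened chest 1) = (1/3) / (13/27) = 9/13.

9/13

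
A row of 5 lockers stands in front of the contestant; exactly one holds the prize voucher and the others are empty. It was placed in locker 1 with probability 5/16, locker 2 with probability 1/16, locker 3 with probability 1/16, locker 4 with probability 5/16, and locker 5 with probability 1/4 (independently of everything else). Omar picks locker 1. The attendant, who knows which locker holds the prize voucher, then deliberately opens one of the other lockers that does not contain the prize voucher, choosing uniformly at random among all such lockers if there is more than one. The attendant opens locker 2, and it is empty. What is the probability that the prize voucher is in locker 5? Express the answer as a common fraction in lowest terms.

16/55

Condition on the true location of the prize voucher.
If it is in locker 1 (prior 5/16): the attendant has 4 equally likely choices, so probability 1/4; weight (5/16)·(1/4) = 5/64.
If it is in locker 2 (prior 1/16): the attendant opened locker 2, so this case is ruled out; weight (1/16)·0 = 0.
If it is in locker 3 (prior 1/16): the attendant has 3 equally likely choices, so probability 1/3; weight (1/16)·(1/3) = 1/48.
If it is in locker 4 (prior 5/16): the attendant has 3 equally likely choices, so probability 1/3; weight (5/16)·(1/3) = 5/48.
If it is in locker 5 (prior 1/4): the attendant has 3 equally likely choices, so probability 1/3; weight (1/4)·(1/3) = 1/12.
The weights sum to 55/192.
So P(the prize voucher in locker 5 | the attendant opened locker 2) = (1/12) / (55/192) = 16/55.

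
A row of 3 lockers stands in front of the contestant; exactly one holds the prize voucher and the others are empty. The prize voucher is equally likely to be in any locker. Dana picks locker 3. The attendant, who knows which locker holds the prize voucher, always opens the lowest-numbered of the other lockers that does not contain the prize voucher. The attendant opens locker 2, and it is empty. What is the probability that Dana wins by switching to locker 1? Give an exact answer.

1

Consider each possible location of the prize voucher in turn.
If it is in locker 1 (prior 1/3): locker 2 is the lowest-numbered option available, probability 1; weight (1/3)·1 = 1/3.
If it is in locker 2 (prior 1/3): the attendant opened locker 2, so this case is ruled out; weight (1/3)·0 = 0.
If it is in locker 3 (prior 1/3): the attendant would have opened locker 1 instead, probability 0; weight (1/3)·0 = 0.
The weights sum to 1/3.
So P(the prize voucher in locker 1 | the attendant opened locker 2) = (1/3) / (1/3) = 1.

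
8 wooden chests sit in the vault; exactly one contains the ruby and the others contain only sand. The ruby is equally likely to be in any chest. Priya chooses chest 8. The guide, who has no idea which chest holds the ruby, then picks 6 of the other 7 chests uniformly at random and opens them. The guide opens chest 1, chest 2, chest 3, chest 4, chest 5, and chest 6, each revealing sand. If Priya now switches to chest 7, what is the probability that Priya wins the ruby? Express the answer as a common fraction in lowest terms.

Because the guide chose which chests to open without knowing where the ruby is, the choice is independent of the prize location. Learning that none of the 6 opened chests holds the ruby simply rules out those 6 locations and leaves the remaining 2 chests still equally likely by symmetry.
So P(the ruby in chest 7) = 1/2.

1/2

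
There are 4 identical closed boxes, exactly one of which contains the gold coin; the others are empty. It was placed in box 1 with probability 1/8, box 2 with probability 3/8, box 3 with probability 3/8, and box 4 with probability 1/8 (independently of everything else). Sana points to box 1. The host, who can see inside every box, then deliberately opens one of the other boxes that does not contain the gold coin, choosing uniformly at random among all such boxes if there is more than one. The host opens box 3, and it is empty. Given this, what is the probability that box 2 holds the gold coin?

9/14

Apply Bayes' rule, conditioning on where the gold coin actually is.
If it is in box 1 (prior 1/8): the host has 3 equally likely choices, so probability 1/3; weight (1/8)·(1/3) = 1/24.
If it is in box 2 (prior 3/8): the host has 2 equally likely choices, so probability 1/2; weight (3/8)·(1/2) = 3/16.
If it is in box 3 (prior 3/8): the host opened box 3, so this case is ruled out; weight (3/8)·0 = 0.
If it is in box 4 (prior 1/8): the host has 2 equally likely choices, so probability 1/2; weight (1/8)·(1/2) = 1/16.
The weights sum to 7/24.
So P(the gold coin in box 2 | the host opened box 3) = (3/16) / (7/24) = 9/14.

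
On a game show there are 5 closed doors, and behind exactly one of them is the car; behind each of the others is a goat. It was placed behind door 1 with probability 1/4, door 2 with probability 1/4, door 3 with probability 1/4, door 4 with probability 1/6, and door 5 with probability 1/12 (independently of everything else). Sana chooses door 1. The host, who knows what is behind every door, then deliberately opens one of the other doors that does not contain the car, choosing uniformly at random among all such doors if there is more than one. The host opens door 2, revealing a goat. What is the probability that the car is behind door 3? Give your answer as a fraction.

4/11

Apply Bayes' rule, conditioning on where the car actually is.
If it is behind door 1 (prior 1/4): the host has 4 equally likely choices, so probability 1/4; weight (1/4)·(1/4) = 1/16.
If it is behind door 2 (prior 1/4): the host opened door 2, so this case is ruled out; weight (1/4)·0 = 0.
If it is behind door 3 (prior 1/4): the host has 3 equally likely choices, so probability 1/3; weight (1/4)·(1/3) = 1/12.
If it is behind door 4 (prior 1/6): the host has 3 equally likely choices, so probability 1/3; weight (1/6)·(1/3) = 1/18.
If it is behind door 5 (prior 1/12): the host has 3 equally likely choices, so probability 1/3; weight (1/12)·(1/3) = 1/36.
The weights sum to 11/48.
So P(the car behind door 3 | the host opened door 2) = (1/12) / (11/48) = 4/11.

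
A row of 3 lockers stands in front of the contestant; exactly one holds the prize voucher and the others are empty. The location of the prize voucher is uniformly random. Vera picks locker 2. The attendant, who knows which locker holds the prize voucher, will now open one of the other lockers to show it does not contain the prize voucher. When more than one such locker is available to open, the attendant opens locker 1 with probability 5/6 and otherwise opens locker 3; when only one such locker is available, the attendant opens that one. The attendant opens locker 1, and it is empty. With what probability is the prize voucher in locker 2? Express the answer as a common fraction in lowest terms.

5/11

Condition on the true location of the prize voucher.
If it is in locker 1 (prior 1/3): the attendant opened locker 1, so this case is ruled out; weight (1/3)·0 = 0.
If it is in locker 2 (prior 1/3): locker 1 is available, opened with probability 5/6; weight (1/3)·(5/6) = 5/18.
If it is in locker 3 (prior 1/3): only locker 1 is available, probability 1; weight (1/3)·1 = 1/3.
The weights sum to 11/18.
So P(the prize voucher in locker 2 | the attendant opened locker 1) = (5/18) / (11/18) = 5/11.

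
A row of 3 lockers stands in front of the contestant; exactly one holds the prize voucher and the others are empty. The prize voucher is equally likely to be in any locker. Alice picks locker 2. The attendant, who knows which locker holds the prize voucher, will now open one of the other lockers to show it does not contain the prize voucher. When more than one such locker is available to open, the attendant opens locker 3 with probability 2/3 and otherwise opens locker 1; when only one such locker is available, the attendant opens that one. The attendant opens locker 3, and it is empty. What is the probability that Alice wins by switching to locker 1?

Apply Bayes' rule, conditioning on where the prize voucher actually is.
If it is in locker 1 (prior 1/3): only locker 3 is available, probability 1; weight (1/3)·1 = 1/3.
If it is in locker 2 (prior 1/3): locker 3 is available, opened with probability 2/3; weight (1/3)·(2/3) = 2/9.
If it is in locker 3 (prior 1/3): the attendant opened locker 3, so this case is ruled out; weight (1/3)·0 = 0.
The weights sum to 5/9.
So P(the prize voucher in locker 1 | the attendant opened locker 3) = (1/3) / (5/9) = 3/5.

3/5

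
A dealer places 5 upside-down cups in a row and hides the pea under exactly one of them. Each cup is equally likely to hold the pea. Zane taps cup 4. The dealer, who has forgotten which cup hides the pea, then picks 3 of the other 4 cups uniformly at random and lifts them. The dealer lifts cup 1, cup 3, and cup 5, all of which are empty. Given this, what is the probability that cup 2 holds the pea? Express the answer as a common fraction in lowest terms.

Consider each possible location of the pea in turn.
If it is under any of cups 1, 3, and 5 (prior 1/5 each): that cup was opened and seen not to hold the prize — ruled out; weight (1/5)·0 = 0 each.
If it is under either of cups 2 and 4 (prior 1/5 each): the dealer picks exactly this set with probability 1/4 regardless, and none is the prize; weight (1/5)·(1/4) = 1/20 each.
The weights sum to 1/10.
So P(the pea under cup 2 | the dealer opened cup 1, cup 3, and cup 5) = (1/20) / (1/10) = 1/2.

1/2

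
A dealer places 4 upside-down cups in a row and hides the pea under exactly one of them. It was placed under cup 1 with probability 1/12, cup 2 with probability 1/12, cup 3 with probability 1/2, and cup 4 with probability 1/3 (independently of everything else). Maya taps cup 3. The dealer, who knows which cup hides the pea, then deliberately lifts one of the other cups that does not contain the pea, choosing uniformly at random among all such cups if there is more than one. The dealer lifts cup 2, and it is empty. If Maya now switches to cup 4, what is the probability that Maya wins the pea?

4/9

Condition on the true location of the pea.
If it is under cup 1 (prior 1/12): the dealer has 2 equally likely choices, so probability 1/2; weight (1/12)·(1/2) = 1/24.
If it is under cup 2 (prior 1/12): the dealer opened cup 2, so this case is ruled out; weight (1/12)·0 = 0.
If it is under cup 3 (prior 1/2): the dealer has 3 equally likely choices, so probability 1/3; weight (1/2)·(1/3) = 1/6.
If it is under cup 4 (prior 1/3): the dealer has 2 equally likely choices, so probability 1/2; weight (1/3)·(1/2) = 1/6.
The weights sum to 3/8.
So P(the pea under cup 4 | the dealer opened cup 2) = (1/6) / (3/8) = 4/9.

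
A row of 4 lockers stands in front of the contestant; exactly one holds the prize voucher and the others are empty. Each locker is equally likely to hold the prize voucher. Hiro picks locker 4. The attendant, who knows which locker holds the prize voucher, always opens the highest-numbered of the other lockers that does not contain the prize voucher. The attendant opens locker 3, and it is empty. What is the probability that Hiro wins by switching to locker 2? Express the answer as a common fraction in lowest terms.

1/3

Condition on the true location of the prize voucher.
If it is in any of lockers 1, 2, and 4 (prior 1/4 each): locker 3 is the highest-numbered option available, probability 1; weight (1/4)·1 = 1/4 each.
If it is in locker 3 (prior 1/4): the attendant opened locker 3, so this case is ruled out; weight (1/4)·0 = 0.
The weights sum to 3/4.
So P(the prize voucher in locker 2 | the attendant opened locker 3) = (1/4) / (3/4) = 1/3.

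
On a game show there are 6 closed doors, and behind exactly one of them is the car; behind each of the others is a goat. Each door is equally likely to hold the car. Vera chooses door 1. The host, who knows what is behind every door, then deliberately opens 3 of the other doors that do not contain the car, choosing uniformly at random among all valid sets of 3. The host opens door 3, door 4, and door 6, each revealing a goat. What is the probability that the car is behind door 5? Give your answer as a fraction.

Consider each possible location of the car in turn.
If it is behind door 1 (prior 1/6): the host has 10 equally likely choices, so probability 1/10; weight (1/6)·(1/10) = 1/60.
If it is behind either of doors 2 and 5 (prior 1/6 each): the host has 4 equally likely choices, so probability 1/4; weight (1/6)·(1/4) = 1/24 each.
If it is behind any of doors 3, 4, and 6 (prior 1/6 each): that door was opened and seen not to hold the prize — ruled out; weight (1/6)·0 = 0 each.
The weights sum to 1/10.
So P(the car behind door 5 | the host opened door 3, door 4, and door 6) = (1/24) / (1/10) = 5/12.

5/12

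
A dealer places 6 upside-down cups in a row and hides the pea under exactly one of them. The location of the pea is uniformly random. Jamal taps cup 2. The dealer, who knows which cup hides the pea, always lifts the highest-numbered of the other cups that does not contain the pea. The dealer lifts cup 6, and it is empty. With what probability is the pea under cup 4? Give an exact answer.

1/5

Apply Bayes' rule, conditioning on where the pea actually is.
If it is under any of cups 1, 2, 3, 4, and 5 (prior 1/6 each): cup 6 is the highest-numbered option available, probability 1; weight (1/6)·1 = 1/6 each.
If it is under cup 6 (prior 1/6): the dealer opened cup 6, so this case is ruled out; weight (1/6)·0 = 0.
The weights sum to 5/6.
So P(the pea under cup 4 | the dealer opened cup 6) = (1/6) / (5/6) = 1/5.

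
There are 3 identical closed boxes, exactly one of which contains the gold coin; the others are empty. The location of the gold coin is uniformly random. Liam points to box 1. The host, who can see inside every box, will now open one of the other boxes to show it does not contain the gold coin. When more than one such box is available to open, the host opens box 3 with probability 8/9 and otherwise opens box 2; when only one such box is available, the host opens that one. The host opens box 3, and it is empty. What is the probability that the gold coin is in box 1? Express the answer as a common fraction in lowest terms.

Apply Bayes' rule, conditioning on where the gold coin actually is.
If it is in box 1 (prior 1/3): box 3 is available, opened with probability 8/9; weight (1/3)·(8/9) = 8/27.
If it is in box 2 (prior 1/3): only box 3 is available, probability 1; weight (1/3)·1 = 1/3.
If it is in box 3 (prior 1/3): the host opened box 3, so this case is ruled out; weight (1/3)·0 = 0.
The weights sum to 17/27.
So P(the gold coin in box 1 | the host opened box 3) = (8/27) / (17/27) = 8/17.

8/17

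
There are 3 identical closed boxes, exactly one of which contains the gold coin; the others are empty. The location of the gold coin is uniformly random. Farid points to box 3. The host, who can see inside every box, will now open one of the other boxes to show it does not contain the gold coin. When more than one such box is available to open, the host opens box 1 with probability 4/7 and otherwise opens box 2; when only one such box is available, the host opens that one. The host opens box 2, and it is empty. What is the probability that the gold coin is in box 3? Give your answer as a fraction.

3/10

Condition on the true location of the gold coin.
If it is in box 1 (prior 1/3): only box 2 is available, probability 1; weight (1/3)·1 = 1/3.
If it is in box 2 (prior 1/3): the host opened box 2, so this case is ruled out; weight (1/3)·0 = 0.
If it is in box 3 (prior 1/3): box 1 is available but not opened, probability 3/7; weight (1/3)·(3/7) = 1/7.
The weights sum to 10/21.
So P(the gold coin in box 3 | the host opened box 2) = (1/7) / (10/21) = 3/10.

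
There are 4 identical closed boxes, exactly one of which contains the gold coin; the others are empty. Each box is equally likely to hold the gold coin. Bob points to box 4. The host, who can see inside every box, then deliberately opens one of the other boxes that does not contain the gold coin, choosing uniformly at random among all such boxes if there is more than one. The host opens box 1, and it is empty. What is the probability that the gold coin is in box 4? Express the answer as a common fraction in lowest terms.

Condition on the true location of the gold coin.
If it is in box 1 (prior 1/4): the host opened box 1, so this case is ruled out; weight (1/4)·0 = 0.
If it is in either of boxes 2 and 3 (prior 1/4 each): the host has 2 equally likely choices, so probability 1/2; weight (1/4)·(1/2) = 1/8 each.
If it is in box 4 (prior 1/4): the host has 3 equally likely choices, so probability 1/3; weight (1/4)·(1/3) = 1/12.
The weights sum to 1/3.
So P(the gold coin in box 4 | the host opened box 1) = (1/12) / (1/3) = 1/4.

1/4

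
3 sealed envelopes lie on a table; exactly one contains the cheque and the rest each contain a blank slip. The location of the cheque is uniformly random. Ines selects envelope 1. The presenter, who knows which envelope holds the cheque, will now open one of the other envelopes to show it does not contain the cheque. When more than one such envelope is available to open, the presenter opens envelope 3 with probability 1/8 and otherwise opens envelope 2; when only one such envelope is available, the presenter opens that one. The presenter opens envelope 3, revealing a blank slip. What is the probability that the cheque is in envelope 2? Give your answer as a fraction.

8/9

Condition on the true location of the cheque.
If it is in envelope 1 (prior 1/3): envelope 3 is available, opened with probability 1/8; weight (1/3)·(1/8) = 1/24.
If it is in envelope 2 (prior 1/3): only envelope 3 is available, probability 1; weight (1/3)·1 = 1/3.
If it is in envelope 3 (prior 1/3): the presenter opened envelope 3, so this case is ruled out; weight (1/3)·0 = 0.
The weights sum to 3/8.
So P(the cheque in envelope 2 | the presenter opened envelope 3) = (1/3) / (3/8) = 8/9.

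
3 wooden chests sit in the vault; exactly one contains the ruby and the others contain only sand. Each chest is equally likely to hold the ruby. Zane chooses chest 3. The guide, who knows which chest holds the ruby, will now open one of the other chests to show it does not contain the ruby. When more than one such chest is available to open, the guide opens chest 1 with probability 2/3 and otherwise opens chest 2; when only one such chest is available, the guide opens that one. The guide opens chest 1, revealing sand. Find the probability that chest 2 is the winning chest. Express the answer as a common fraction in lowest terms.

Condition on the true location of the ruby.
If it is in chest 1 (prior 1/3): the guide opened chest 1, so this case is ruled out; weight (1/3)·0 = 0.
If it is in chest 2 (prior 1/3): only chest 1 is available, probability 1; weight (1/3)·1 = 1/3.
If it is in chest 3 (prior 1/3): chest 1 is available, opened with probability 2/3; weight (1/3)·(2/3) = 2/9.
The weights sum to 5/9.
So P(the ruby in chest 2 | the guide opened chest 1) = (1/3) / (5/9) = 3/5.

3/5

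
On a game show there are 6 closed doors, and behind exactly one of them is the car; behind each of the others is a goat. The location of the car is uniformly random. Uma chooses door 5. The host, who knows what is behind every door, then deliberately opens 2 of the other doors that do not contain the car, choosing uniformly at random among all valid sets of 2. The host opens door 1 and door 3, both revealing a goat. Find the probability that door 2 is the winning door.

5/18

Consider each possible location of the car in turn.
If it is behind either of doors 1 and 3 (prior 1/6 each): that door was opened and seen not to hold the prize — ruled out; weight (1/6)·0 = 0 each.
If it is behind any of doors 2, 4, and 6 (prior 1/6 each): the host has 6 equally likely choices, so probability 1/6; weight (1/6)·(1/6) = 1/36 each.
If it is behind door 5 (prior 1/6): the host has 10 equally likely choices, so probability 1/10; weight (1/6)·(1/10) = 1/60.
The weights sum to 1/10.
So P(the car behind door 2 | the host opened door 1 and door 3) = (1/36) / (1/10) = 5/18.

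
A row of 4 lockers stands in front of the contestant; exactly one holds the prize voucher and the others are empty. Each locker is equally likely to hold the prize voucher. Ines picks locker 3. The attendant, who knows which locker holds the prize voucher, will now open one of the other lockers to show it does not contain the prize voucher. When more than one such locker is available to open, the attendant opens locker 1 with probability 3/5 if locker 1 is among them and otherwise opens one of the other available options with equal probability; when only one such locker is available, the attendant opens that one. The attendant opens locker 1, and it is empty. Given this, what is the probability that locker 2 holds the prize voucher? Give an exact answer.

1/3

Apply Bayes' rule, conditioning on where the prize voucher actually is.
If it is in locker 1 (prior 1/4): the attendant opened locker 1, so this case is ruled out; weight (1/4)·0 = 0.
If it is in any of lockers 2, 3, and 4 (prior 1/4 each): locker 1 is available, opened with probability 3/5; weight (1/4)·(3/5) = 3/20 each.
The weights sum to 9/20.
So P(the prize voucher in locker 2 | the attendant opened locker 1) = (3/20) / (9/20) = 1/3.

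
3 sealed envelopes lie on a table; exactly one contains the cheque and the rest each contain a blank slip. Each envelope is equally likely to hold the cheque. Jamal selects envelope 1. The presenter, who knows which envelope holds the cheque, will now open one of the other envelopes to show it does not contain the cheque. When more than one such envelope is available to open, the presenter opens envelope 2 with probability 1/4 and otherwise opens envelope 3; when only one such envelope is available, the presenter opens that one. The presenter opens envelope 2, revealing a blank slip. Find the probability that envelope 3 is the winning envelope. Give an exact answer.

4/5

Consider each possible location of the cheque in turn.
If it is in envelope 1 (prior 1/3): envelope 2 is available, opened with probability 1/4; weight (1/3)·(1/4) = 1/12.
If it is in envelope 2 (prior 1/3): the presenter opened envelope 2, so this case is ruled out; weight (1/3)·0 = 0.
If it is in envelope 3 (prior 1/3): only envelope 2 is available, probability 1; weight (1/3)·1 = 1/3.
The weights sum to 5/12.
So P(the cheque in envelope 3 | the presenter opened envelope 2) = (1/3) / (5/12) = 4/5.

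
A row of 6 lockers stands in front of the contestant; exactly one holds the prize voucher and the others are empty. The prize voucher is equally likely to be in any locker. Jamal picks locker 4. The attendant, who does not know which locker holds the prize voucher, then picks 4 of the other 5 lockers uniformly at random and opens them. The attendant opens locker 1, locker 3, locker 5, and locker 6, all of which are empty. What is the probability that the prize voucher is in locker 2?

1/2

Condition on the true location of the prize voucher.
If it is in any of lockers 1, 3, 5, and 6 (prior 1/6 each): that locker was opened and seen not to hold the prize — ruled out; weight (1/6)·0 = 0 each.
If it is in either of lockers 2 and 4 (prior 1/6 each): the attendant picks exactly this set with probability 1/5 regardless, and none is the prize; weight (1/6)·(1/5) = 1/30 each.
The weights sum to 1/15.
So P(the prize voucher in locker 2 | the attendant opened locker 1, locker 3, locker 5, and locker 6) = (1/30) / (1/15) = 1/2.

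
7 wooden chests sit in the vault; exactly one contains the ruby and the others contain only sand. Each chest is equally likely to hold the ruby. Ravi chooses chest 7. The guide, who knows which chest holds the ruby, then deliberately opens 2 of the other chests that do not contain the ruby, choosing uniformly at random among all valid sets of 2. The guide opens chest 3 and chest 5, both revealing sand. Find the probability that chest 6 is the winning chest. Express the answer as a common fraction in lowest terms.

3/14

Condition on the true location of the ruby.
If it is in any of chests 1, 2, 4, and 6 (prior 1/7 each): the guide has 10 equally likely choices, so probability 1/10; weight (1/7)·(1/10) = 1/70 each.
If it is in either of chests 3 and 5 (prior 1/7 each): that chest was opened and seen not to hold the prize — ruled out; weight (1/7)·0 = 0 each.
If it is in chest 7 (prior 1/7): the guide has 15 equally likely choices, so probability 1/15; weight (1/7)·(1/15) = 1/105.
The weights sum to 1/15.
So P(the ruby in chest 6 | the guide opened chest 3 and chest 5) = (1/70) / (1/15) = 3/14.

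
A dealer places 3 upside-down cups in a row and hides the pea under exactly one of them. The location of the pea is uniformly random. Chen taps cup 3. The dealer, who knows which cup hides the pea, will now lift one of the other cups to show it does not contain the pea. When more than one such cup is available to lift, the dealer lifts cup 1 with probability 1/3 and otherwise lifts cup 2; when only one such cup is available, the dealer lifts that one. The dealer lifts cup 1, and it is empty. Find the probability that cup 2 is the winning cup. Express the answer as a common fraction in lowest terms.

3/4

Condition on the true location of the pea.
If it is under cup 1 (prior 1/3): the dealer opened cup 1, so this case is ruled out; weight (1/3)·0 = 0.
If it is under cup 2 (prior 1/3): only cup 1 is available, probability 1; weight (1/3)·1 = 1/3.
If it is under cup 3 (prior 1/3): cup 1 is available, opened with probability 1/3; weight (1/3)·(1/3) = 1/9.
The weights sum to 4/9.
So P(the pea under cup 2 | the dealer opened cup 1) = (1/3) / (4/9) = 3/4.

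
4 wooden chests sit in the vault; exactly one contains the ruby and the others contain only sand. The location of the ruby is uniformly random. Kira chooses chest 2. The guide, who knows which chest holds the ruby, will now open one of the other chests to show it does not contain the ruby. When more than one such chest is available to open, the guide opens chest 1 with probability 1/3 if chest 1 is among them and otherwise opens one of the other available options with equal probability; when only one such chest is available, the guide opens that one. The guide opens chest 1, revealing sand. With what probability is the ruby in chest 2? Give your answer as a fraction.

1/3

Consider each possible location of the ruby in turn.
If it is in chest 1 (prior 1/4): the guide opened chest 1, so this case is ruled out; weight (1/4)·0 = 0.
If it is in any of chests 2, 3, and 4 (prior 1/4 each): chest 1 is available, opened with probability 1/3; weight (1/4)·(1/3) = 1/12 each.
The weights sum to 1/4.
So P(the ruby in chest 2 | the guide opened chest 1) = (1/12) / (1/4) = 1/3.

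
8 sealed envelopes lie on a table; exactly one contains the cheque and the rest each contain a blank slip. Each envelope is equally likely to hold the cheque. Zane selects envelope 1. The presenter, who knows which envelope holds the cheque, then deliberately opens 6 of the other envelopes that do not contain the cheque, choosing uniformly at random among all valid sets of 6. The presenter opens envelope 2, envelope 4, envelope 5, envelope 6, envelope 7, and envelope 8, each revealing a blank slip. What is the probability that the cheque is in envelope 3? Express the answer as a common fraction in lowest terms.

7/8

Condition on the true location of the cheque.
If it is in envelope 1 (prior 1/8): the presenter has 7 equally likely choices, so probability 1/7; weight (1/8)·(1/7) = 1/56.
If it is in any of envelopes 2, 4, 5, 6, 7, and 8 (prior 1/8 each): that envelope was opened and seen not to hold the prize — ruled out; weight (1/8)·0 = 0 each.
If it is in envelope 3 (prior 1/8): the presenter has no choice, probability 1; weight (1/8)·1 = 1/8.
The weights sum to 1/7.
So P(the cheque in envelope 3 | the presenter opened envelope 2, envelope 4, envelope 5, envelope 6, envelope 7, and envelope 8) = (1/8) / (1/7) = 7/8.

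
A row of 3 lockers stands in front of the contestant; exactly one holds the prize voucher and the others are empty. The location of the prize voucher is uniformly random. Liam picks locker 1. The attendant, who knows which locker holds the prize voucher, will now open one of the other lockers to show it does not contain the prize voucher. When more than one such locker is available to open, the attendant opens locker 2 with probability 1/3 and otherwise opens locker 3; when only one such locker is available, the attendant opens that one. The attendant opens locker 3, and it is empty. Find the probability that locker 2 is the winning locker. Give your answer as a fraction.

3/5

Consider each possible location of the prize voucher in turn.
If it is in locker 1 (prior 1/3): locker 2 is available but not opened, probability 2/3; weight (1/3)·(2/3) = 2/9.
If it is in locker 2 (prior 1/3): only locker 3 is available, probability 1; weight (1/3)·1 = 1/3.
If it is in locker 3 (prior 1/3): the attendant opened locker 3, so this case is ruled out; weight (1/3)·0 = 0.
The weights sum to 5/9.
So P(the prize voucher in locker 2 | the attendant opened locker 3) = (1/3) / (5/9) = 3/5.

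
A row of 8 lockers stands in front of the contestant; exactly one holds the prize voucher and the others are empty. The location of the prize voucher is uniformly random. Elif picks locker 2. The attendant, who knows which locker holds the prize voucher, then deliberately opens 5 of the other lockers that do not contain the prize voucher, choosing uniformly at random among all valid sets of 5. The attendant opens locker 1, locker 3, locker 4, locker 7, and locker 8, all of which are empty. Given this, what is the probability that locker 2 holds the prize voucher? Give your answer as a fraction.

Apply Bayes' rule, conditioning on where the prize voucher actually is.
If it is in any of lockers 1, 3, 4, 7, and 8 (prior 1/8 each): that locker was opened and seen not to hold the prize — ruled out; weight (1/8)·0 = 0 each.
If it is in locker 2 (prior 1/8): the attendant has 21 equally likely choices, so probability 1/21; weight (1/8)·(1/21) = 1/168.
If it is in either of lockers 5 and 6 (prior 1/8 each): the attendant has 6 equally likely choices, so probability 1/6; weight (1/8)·(1/6) = 1/48 each.
The weights sum to 1/21.
So P(the prize voucher in locker 2 | the attendant opened locker 1, locker 3, locker 4, locker 7, and locker 8) = (1/168) / (1/21) = 1/8.

1/8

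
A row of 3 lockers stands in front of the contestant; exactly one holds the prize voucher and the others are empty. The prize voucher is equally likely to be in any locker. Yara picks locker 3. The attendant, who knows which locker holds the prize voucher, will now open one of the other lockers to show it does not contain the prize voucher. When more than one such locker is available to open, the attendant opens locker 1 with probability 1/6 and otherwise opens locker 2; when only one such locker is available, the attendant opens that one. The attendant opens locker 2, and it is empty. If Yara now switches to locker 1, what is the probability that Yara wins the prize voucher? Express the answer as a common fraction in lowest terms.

6/11

Consider each possible location of the prize voucher in turn.
If it is in locker 1 (prior 1/3): only locker 2 is available, probability 1; weight (1/3)·1 = 1/3.
If it is in locker 2 (prior 1/3): the attendant opened locker 2, so this case is ruled out; weight (1/3)·0 = 0.
If it is in locker 3 (prior 1/3): locker 1 is available but not opened, probability 5/6; weight (1/3)·(5/6) = 5/18.
The weights sum to 11/18.
So P(the prize voucher in locker 1 | the attendant opened locker 2) = (1/3) / (11/18) = 6/11.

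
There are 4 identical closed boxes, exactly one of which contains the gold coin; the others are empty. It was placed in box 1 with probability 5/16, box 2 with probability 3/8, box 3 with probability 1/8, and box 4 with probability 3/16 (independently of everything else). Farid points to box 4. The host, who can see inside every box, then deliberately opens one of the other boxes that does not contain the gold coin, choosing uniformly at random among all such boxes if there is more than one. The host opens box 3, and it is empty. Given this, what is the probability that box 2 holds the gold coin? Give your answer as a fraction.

6/13

Condition on the true location of the gold coin.
If it is in box 1 (prior 5/16): the host has 2 equally likely choices, so probability 1/2; weight (5/16)·(1/2) = 5/32.
If it is in box 2 (prior 3/8): the host has 2 equally likely choices, so probability 1/2; weight (3/8)·(1/2) = 3/16.
If it is in box 3 (prior 1/8): the host opened box 3, so this case is ruled out; weight (1/8)·0 = 0.
If it is in box 4 (prior 3/16): the host has 3 equally likely choices, so probability 1/3; weight (3/16)·(1/3) = 1/16.
The weights sum to 13/32.
So P(the gold coin in box 2 | the host opened box 3) = (3/16) / (13/32) = 6/13.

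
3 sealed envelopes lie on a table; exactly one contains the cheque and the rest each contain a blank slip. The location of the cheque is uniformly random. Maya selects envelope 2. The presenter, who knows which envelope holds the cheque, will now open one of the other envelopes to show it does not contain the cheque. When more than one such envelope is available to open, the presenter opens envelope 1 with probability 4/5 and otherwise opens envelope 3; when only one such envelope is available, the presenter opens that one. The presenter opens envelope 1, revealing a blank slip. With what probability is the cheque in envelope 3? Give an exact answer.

5/9

Apply Bayes' rule, conditioning on where the cheque actually is.
If it is in envelope 1 (prior 1/3): the presenter opened envelope 1, so this case is ruled out; weight (1/3)·0 = 0.
If it is in envelope 2 (prior 1/3): envelope 1 is available, opened with probability 4/5; weight (1/3)·(4/5) = 4/15.
If it is in envelope 3 (prior 1/3): only envelope 1 is available, probability 1; weight (1/3)·1 = 1/3.
The weights sum to 3/5.
So P(the cheque in envelope 3 | the presenter opened envelope 1) = (1/3) / (3/5) = 5/9.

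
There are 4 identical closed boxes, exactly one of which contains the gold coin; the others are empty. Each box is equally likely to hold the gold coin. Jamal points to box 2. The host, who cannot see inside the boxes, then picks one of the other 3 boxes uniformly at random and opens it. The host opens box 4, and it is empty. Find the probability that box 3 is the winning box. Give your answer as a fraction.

1/3

Consider each possible location of the gold coin in turn.
If it is in any of boxes 1, 2, and 3 (prior 1/4 each): the host picks box 4 with probability 1/3 regardless, and it is not the prize; weight (1/4)·(1/3) = 1/12 each.
If it is in box 4 (prior 1/4): the host opened box 4, so this case is ruled out; weight (1/4)·0 = 0.
The weights sum to 1/4.
So P(the gold coin in box 3 | the host opened box 4) = (1/12) / (1/4) = 1/3.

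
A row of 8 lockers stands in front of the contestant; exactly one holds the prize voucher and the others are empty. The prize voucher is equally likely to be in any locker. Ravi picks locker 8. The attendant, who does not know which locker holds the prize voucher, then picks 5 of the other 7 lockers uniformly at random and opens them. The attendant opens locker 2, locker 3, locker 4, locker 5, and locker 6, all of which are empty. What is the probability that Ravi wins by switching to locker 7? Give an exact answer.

1/3

Condition on the true location of the prize voucher.
If it is in any of lockers 1, 7, and 8 (prior 1/8 each): the attendant picks exactly this set with probability 1/21 regardless, and none is the prize; weight (1/8)·(1/21) = 1/168 each.
If it is in any of lockers 2, 3, 4, 5, and 6 (prior 1/8 each): that locker was opened and seen not to hold the prize — ruled out; weight (1/8)·0 = 0 each.
The weights sum to 1/56.
So P(the prize voucher in locker 7 | the attendant opened locker 2, locker 3, locker 4, locker 5, and locker 6) = (1/168) / (1/56) = 1/3.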